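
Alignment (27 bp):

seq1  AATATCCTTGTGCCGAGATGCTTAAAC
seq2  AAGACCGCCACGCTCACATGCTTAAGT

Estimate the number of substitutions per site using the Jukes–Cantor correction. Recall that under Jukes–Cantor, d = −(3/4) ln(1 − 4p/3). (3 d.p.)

The sequences differ at 12 of 27 sites, so p = 12/27 ≈ 0.444444.
d = −(3/4) ln(1 − 4p/3) = −0.75 ln(1 − 0.592592) = −0.75 ln(0.407408)
  = −0.75 × (-0.897940) = 0.673455 substitutions/site.

0.673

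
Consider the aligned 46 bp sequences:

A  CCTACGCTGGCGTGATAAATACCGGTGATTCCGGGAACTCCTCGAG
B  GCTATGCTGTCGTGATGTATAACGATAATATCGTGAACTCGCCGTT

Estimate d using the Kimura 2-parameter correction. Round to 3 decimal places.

0.429

Of 46 sites, 6 differences are transitions and 9 are transversions, so P = 6/46 ≈ 0.130435 and Q = 9/46 ≈ 0.195652.
Under the Kimura two-parameter model, d = −½ ln(1 − 2P − Q) − ¼ ln(1 − 2Q).
1 − 2P − Q = 0.543478, giving −½ ln(0.543478) = 0.304883.
1 − 2Q = 0.608696, giving −¼ ln(0.608696) = 0.124109.
d = 0.304883 + 0.124109 = 0.428992.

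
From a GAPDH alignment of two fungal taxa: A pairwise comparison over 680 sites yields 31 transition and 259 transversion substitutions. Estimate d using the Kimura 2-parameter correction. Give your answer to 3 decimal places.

P = 31/680 ≈ 0.045588 and Q = 259/680 ≈ 0.380882.
Under the Kimura two-parameter model, d = −½ ln(1 − 2P − Q) − ¼ ln(1 − 2Q).
1 − 2P − Q = 0.527942, giving −½ ln(0.527942) = 0.319384.
1 − 2Q = 0.238236, giving −¼ ln(0.238236) = 0.358623.
d = 0.319384 + 0.358623 = 0.678007.

0.678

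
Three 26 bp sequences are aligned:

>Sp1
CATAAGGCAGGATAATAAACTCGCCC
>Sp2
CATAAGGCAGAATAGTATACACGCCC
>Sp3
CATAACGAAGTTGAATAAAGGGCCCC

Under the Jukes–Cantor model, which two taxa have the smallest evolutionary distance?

Sp1–Sp2: 4/26 differ, p = 0.154, d = 0.172.
Sp1–Sp3: 9/26 differ, p = 0.346, d = 0.464.
Sp2–Sp3: 11/26 differ, p = 0.423, d = 0.623.
The smallest distance is between Sp1 and Sp2.

Sp1 and Sp2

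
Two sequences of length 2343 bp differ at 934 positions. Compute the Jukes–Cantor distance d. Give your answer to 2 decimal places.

p = 934/2343 ≈ 0.398634.
d = −(3/4) ln(1 − 4p/3) = −0.75 ln(1 − 0.531512) = −0.75 ln(0.468488)
  = −0.75 × (-0.758245) = 0.568684 substitutions/site.

0.57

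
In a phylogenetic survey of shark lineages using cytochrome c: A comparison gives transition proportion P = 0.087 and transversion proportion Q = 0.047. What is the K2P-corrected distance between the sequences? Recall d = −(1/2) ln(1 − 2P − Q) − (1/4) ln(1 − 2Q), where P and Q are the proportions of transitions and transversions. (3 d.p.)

0.150

Under the Kimura two-parameter model, d = −½ ln(1 − 2P − Q) − ¼ ln(1 − 2Q).
1 − 2P − Q = 0.779, giving −½ ln(0.779) = 0.124872.
1 − 2Q = 0.906, giving −¼ ln(0.906) = 0.024679.
d = 0.124872 + 0.024679 = 0.149551.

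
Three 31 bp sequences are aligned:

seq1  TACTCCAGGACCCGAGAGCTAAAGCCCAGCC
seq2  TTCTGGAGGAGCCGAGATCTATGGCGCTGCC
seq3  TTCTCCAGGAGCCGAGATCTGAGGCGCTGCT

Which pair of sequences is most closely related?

seq1–seq2: 9/31 differ, p = 0.290, d = 0.367.
seq1–seq3: 8/31 differ, p = 0.258, d = 0.316.
seq2–seq3: 5/31 differ, p = 0.161, d = 0.182.
The smallest distance is between seq2 and seq3.

seq2 and seq3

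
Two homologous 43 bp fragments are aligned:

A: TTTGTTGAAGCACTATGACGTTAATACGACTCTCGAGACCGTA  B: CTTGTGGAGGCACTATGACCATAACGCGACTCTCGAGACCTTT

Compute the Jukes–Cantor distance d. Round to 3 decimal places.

0.245

The sequences differ at 9 of 43 sites (1, 6, 9, 20, 21, 25, 26, 41, 43), so p = 9/43 ≈ 0.209302.
d = −(3/4) ln(1 − 4p/3) = −0.75 ln(1 − 0.279069) = −0.75 ln(0.720931)
  = −0.75 × (-0.327212) = 0.245409 substitutions/site.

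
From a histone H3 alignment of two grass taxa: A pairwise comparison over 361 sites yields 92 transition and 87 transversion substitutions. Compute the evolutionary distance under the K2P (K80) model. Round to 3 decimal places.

P = 92/361 ≈ 0.254848 and Q = 87/361 ≈ 0.240997.
Under the Kimura two-parameter model, d = −½ ln(1 − 2P − Q) − ¼ ln(1 − 2Q).
1 − 2P − Q = 0.249307, giving −½ ln(0.249307) = 0.694535.
1 − 2Q = 0.518006, giving −¼ ln(0.518006) = 0.164442.
d = 0.694535 + 0.164442 = 0.858977.

0.859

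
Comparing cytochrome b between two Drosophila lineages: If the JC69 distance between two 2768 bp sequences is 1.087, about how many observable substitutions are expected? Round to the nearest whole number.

Invert JC69: p = (3/4)(1 − e^(−4d/3)) = 0.75 × (1 − e^(-1.449333)) = 0.75 × (1 − 0.234727) = 0.573955.
Expected differing sites = pL ≈ 0.573955 × 2768 = 1588.70744 ≈ 1589.

1589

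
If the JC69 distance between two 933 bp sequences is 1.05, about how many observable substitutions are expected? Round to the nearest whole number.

527

Invert JC69: p = (3/4)(1 − e^(−4d/3)) = 0.75 × (1 − e^(-1.4)) = 0.75 × (1 − 0.246597) = 0.565052.
Expected differing sites = pL ≈ 0.565052 × 933 = 527.193516 ≈ 527.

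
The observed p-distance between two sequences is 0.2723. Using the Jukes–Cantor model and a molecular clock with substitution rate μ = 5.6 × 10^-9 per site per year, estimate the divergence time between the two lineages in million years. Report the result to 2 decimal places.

30.21

d = −(3/4) ln(1 − 4p/3) = −0.75 ln(1 − 0.363067) = −0.75 ln(0.636933)
  = −0.75 × (-0.451091) = 0.338318 substitutions/site.
Under a molecular clock d = 2μt, so t = d/(2μ) = 0.338318 / (2 × 5.6 × 10^-9) = 30.21 million years.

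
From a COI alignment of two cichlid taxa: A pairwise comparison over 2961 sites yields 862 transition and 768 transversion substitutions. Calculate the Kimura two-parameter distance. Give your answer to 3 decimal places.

P = 862/2961 ≈ 0.291118 and Q = 768/2961 ≈ 0.259372.
Under the Kimura two-parameter model, d = −½ ln(1 − 2P − Q) − ¼ ln(1 − 2Q).
1 − 2P − Q = 0.158392, giving −½ ln(0.158392) = 0.921341.
1 − 2Q = 0.481256, giving −¼ ln(0.481256) = 0.182839.
d = 0.921341 + 0.182839 = 1.104180.

1.104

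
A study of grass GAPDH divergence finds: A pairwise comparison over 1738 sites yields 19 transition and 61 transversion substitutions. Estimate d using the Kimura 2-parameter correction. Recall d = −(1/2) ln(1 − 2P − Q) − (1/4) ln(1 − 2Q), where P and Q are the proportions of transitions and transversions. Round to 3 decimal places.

0.048

P = 19/1738 ≈ 0.010932 and Q = 61/1738 ≈ 0.035098.
Under the Kimura two-parameter model, d = −½ ln(1 − 2P − Q) − ¼ ln(1 − 2Q).
1 − 2P − Q = 0.943038, giving −½ ln(0.943038) = 0.029324.
1 − 2Q = 0.929804, giving −¼ ln(0.929804) = 0.018195.
d = 0.029324 + 0.018195 = 0.047519.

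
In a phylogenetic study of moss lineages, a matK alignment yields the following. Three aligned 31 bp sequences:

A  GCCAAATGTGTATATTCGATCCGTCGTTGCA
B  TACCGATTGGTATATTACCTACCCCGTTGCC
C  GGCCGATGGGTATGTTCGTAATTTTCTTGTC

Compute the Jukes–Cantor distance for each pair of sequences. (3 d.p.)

A–B: 13/31 sites differ → p ≈ 0.419355, d = −0.75 ln(1 − 0.55914) = 0.614271 ≈ 0.614.
A–C: 14/31 sites differ → p ≈ 0.451613, d = −0.75 ln(1 − 0.602151) = 0.691262 ≈ 0.691.
B–C: 14/31 sites differ → p ≈ 0.451613, d = −0.75 ln(1 − 0.602151) = 0.691262 ≈ 0.691.

d(A,B) = 0.614, d(A,C) = 0.691, d(B,C) = 0.691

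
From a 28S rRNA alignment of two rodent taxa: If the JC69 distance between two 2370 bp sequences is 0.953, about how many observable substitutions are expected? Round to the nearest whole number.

Invert JC69: p = (3/4)(1 − e^(−4d/3)) = 0.75 × (1 − e^(-1.270667)) = 0.75 × (1 − 0.280644) = 0.539517.
Expected differing sites = pL ≈ 0.539517 × 2370 = 1278.65529 ≈ 1279.

1279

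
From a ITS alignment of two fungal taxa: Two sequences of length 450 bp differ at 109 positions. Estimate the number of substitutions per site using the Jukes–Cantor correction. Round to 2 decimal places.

0.29

p = 109/450 ≈ 0.242222.
d = −(3/4) ln(1 − 4p/3) = −0.75 ln(1 − 0.322963) = −0.75 ln(0.677037)
  = −0.75 × (-0.390029) = 0.292522 substitutions/site.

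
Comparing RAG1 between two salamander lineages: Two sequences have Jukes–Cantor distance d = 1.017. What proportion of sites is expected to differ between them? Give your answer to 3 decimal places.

p = (3/4)(1 − e^(−4d/3)) = 0.75 × (1 − e^(-1.356)) = 0.75 × (1 − 0.257689) = 0.556733.

0.557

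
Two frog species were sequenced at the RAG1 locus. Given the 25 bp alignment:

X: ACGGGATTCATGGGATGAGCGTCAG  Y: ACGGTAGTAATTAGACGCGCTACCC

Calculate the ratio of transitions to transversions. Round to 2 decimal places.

Transitions are A↔G and C↔T; transversions are all other mismatches.
Transitions: 2. Transversions: 9.
R = 2/9 = 0.222222… ≈ 0.22 (to 2 d.p.).

0.22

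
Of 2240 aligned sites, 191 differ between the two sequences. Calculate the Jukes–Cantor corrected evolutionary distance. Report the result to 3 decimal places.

p = 191/2240 ≈ 0.085268.
d = −(3/4) ln(1 − 4p/3) = −0.75 ln(1 − 0.113691) = −0.75 ln(0.886309)
  = −0.75 × (-0.120690) = 0.090518 substitutions/site.

0.091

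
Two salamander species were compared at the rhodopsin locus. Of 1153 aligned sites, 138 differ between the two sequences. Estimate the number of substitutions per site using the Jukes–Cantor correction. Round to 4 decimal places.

p = 138/1153 ≈ 0.119688.
d = −(3/4) ln(1 − 4p/3) = −0.75 ln(1 − 0.159584) = −0.75 ln(0.840416)
  = −0.75 × (-0.173858) = 0.130394 substitutions/site.

0.1304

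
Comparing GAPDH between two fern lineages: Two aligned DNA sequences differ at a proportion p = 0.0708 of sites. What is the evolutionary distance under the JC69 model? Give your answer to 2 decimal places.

d = −(3/4) ln(1 − 4p/3) = −0.75 ln(1 − 0.0944) = −0.75 ln(0.9056)
  = −0.75 × (-0.099158) = 0.074369 substitutions/site.

0.07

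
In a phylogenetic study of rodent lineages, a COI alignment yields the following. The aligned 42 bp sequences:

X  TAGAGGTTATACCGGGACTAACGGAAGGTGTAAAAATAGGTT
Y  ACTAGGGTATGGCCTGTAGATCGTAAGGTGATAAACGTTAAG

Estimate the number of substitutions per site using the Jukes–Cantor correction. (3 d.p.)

The sequences differ at 22 of 42 sites, so p = 22/42 ≈ 0.52381.
d = −(3/4) ln(1 − 4p/3) = −0.75 ln(1 − 0.698413) = −0.75 ln(0.301587)
  = −0.75 × (-1.198697) = 0.899023 substitutions/site.

0.899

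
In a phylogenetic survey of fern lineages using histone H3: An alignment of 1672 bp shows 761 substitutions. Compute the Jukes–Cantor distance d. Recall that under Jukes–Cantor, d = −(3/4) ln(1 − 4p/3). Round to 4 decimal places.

p = 761/1672 ≈ 0.455144.
d = −(3/4) ln(1 − 4p/3) = −0.75 ln(1 − 0.606859) = −0.75 ln(0.393141)
  = −0.75 × (-0.933587) = 0.700190 substitutions/site.

0.7002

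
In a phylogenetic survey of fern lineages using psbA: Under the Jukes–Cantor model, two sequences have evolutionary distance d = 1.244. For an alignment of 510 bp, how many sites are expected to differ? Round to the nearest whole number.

310

Invert JC69: p = (3/4)(1 − e^(−4d/3)) = 0.75 × (1 − e^(-1.658667)) = 0.75 × (1 − 0.190393) = 0.607205.
Expected differing sites = pL ≈ 0.607205 × 510 = 309.67455 ≈ 310.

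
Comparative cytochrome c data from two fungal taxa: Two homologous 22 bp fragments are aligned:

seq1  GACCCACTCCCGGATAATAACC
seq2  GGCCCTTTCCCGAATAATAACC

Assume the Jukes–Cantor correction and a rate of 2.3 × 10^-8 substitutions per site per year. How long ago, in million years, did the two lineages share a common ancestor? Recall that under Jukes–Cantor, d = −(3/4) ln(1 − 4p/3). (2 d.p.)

4.53

The sequences differ at 4 of 22 sites (2, 6, 7, 13), so p = 4/22 ≈ 0.181818.
d = −(3/4) ln(1 − 4p/3) = −0.75 ln(1 − 0.242424) = −0.75 ln(0.757576)
  = −0.75 × (-0.277631) = 0.208223 substitutions/site.
Under a molecular clock d = 2μt, so t = d/(2μ) = 0.208223 / (2 × 2.3 × 10^-8) = 4.53 million years.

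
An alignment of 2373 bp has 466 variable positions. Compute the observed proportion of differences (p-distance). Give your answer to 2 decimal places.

p = 466/2373 = 0.196375… ≈ 0.20 (to 2 d.p.).

0.20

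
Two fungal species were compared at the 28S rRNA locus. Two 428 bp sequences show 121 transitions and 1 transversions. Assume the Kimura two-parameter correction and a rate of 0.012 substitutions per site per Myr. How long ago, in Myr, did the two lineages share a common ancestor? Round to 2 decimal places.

P = 121/428 ≈ 0.28271 and Q = 1/428 ≈ 0.002336.
Under the Kimura two-parameter model, d = −½ ln(1 − 2P − Q) − ¼ ln(1 − 2Q).
1 − 2P − Q = 0.432244, giving −½ ln(0.432244) = 0.419383.
1 − 2Q = 0.995328, giving −¼ ln(0.995328) = 0.001171.
d = 0.419383 + 0.001171 = 0.420554.
Under a molecular clock d = 2μt, so t = d/(2μ) = 0.420554 / (2 × 0.012) = 17.52 Myr.

17.52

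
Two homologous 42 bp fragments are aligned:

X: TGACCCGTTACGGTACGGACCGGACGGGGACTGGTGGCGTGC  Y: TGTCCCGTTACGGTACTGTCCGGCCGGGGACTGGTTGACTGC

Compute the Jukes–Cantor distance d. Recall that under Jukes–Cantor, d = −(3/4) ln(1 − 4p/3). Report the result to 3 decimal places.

The sequences differ at 7 of 42 sites (3, 17, 19, 24, 36, 38, 39), so p = 7/42 ≈ 0.166667.
d = −(3/4) ln(1 − 4p/3) = −0.75 ln(1 − 0.222223) = −0.75 ln(0.777777)
  = −0.75 × (-0.251315) = 0.188486 substitutions/site.

0.188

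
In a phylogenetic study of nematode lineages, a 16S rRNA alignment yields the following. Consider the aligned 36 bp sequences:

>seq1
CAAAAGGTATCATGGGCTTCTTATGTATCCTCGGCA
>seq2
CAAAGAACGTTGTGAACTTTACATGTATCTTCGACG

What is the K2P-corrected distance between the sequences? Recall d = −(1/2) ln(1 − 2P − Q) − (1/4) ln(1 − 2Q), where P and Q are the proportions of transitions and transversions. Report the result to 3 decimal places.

Of 36 sites, 14 differences are transitions and 1 are transversions, so P = 14/36 ≈ 0.388889 and Q = 1/36 ≈ 0.027778.
Under the Kimura two-parameter model, d = −½ ln(1 − 2P − Q) − ¼ ln(1 − 2Q).
1 − 2P − Q = 0.194444, giving −½ ln(0.194444) = 0.818806.
1 − 2Q = 0.944444, giving −¼ ln(0.944444) = 0.014290.
d = 0.818806 + 0.014290 = 0.833096.

0.833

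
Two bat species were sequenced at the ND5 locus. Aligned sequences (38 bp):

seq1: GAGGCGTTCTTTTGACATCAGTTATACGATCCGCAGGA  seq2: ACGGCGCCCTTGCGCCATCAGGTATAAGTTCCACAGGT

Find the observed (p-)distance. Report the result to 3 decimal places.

0.316

The sequences differ at 12 of 38 positions.
p = 12/38 = 0.315789… ≈ 0.316 (to 3 d.p.).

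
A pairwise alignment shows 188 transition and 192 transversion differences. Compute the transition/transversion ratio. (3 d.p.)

R = 188/192 = 0.979166… ≈ 0.979 (to 3 d.p.).

0.979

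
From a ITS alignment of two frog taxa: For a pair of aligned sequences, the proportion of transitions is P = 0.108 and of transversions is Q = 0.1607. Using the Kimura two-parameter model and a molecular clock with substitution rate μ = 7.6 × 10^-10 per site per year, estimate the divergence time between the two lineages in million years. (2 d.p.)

219.27

Under the Kimura two-parameter model, d = −½ ln(1 − 2P − Q) − ¼ ln(1 − 2Q).
1 − 2P − Q = 0.6233, giving −½ ln(0.6233) = 0.236364.
1 − 2Q = 0.6786, giving −¼ ln(0.6786) = 0.096931.
d = 0.236364 + 0.096931 = 0.333295.
Under a molecular clock d = 2μt, so t = d/(2μ) = 0.333295 / (2 × 7.6 × 10^-10) = 219.27 million years.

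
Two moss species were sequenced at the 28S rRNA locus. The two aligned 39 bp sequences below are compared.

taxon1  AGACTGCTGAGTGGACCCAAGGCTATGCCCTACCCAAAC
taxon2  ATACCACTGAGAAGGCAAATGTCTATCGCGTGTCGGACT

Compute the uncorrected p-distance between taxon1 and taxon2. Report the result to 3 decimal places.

The sequences differ at 19 of 39 positions.
p = 19/39 = 0.487179… ≈ 0.487 (to 3 d.p.).

0.487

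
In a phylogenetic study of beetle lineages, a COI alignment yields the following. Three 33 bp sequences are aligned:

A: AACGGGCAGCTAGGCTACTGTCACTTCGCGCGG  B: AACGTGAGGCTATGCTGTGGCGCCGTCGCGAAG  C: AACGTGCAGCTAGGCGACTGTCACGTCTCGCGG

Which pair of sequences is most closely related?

A and C

A–B: 13/33 differ, p = 0.394, d = 0.559.
A–C: 4/33 differ, p = 0.121, d = 0.132.
B–C: 13/33 differ, p = 0.394, d = 0.559.
The smallest distance is between A and C.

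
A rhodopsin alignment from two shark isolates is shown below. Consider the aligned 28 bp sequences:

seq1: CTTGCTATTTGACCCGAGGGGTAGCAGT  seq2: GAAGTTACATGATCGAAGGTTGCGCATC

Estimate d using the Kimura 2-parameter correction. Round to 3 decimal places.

0.940

Of 28 sites, 5 differences are transitions and 10 are transversions, so P = 5/28 ≈ 0.178571 and Q = 10/28 ≈ 0.357143.
Under the Kimura two-parameter model, d = −½ ln(1 − 2P − Q) − ¼ ln(1 − 2Q).
1 − 2P − Q = 0.285715, giving −½ ln(0.285715) = 0.626380.
1 − 2Q = 0.285714, giving −¼ ln(0.285714) = 0.313191.
d = 0.626380 + 0.313191 = 0.939571.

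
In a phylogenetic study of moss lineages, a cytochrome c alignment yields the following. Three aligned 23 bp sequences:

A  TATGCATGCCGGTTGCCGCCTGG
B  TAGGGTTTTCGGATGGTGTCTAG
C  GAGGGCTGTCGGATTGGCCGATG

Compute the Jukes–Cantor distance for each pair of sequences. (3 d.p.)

d(A,B) = 0.650, d(A,C) = 1.051, d(B,C) = 0.650

A–B: 10/23 sites differ → p ≈ 0.434783, d = −0.75 ln(1 − 0.579711) = 0.650110 ≈ 0.650.
A–C: 13/23 sites differ → p ≈ 0.565217, d = −0.75 ln(1 − 0.753623) = 1.050669 ≈ 1.051.
B–C: 10/23 sites differ → p ≈ 0.434783, d = −0.75 ln(1 − 0.579711) = 0.650110 ≈ 0.650.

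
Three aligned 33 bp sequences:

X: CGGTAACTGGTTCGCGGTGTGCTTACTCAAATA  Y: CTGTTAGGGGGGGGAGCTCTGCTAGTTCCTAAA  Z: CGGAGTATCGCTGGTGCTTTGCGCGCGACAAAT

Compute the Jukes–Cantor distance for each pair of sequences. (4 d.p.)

d(X,Y) = 0.7798, d(X,Z) = 0.9745, d(Y,Z) = 0.9745

X–Y: 16/33 sites differ → p ≈ 0.484848, d = −0.75 ln(1 − 0.646464) = 0.779827 ≈ 0.7798.
X–Z: 18/33 sites differ → p ≈ 0.545455, d = −0.75 ln(1 − 0.727273) = 0.974463 ≈ 0.9745.
Y–Z: 18/33 sites differ → p ≈ 0.545455, d = −0.75 ln(1 − 0.727273) = 0.974463 ≈ 0.9745.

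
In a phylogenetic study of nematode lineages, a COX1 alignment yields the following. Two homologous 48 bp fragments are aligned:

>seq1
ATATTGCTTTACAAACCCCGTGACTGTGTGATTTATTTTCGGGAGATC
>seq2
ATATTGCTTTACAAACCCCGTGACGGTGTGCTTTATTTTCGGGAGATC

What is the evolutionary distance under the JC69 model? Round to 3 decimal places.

The sequences differ at 2 of 48 sites (25, 31), so p = 2/48 ≈ 0.041667.
d = −(3/4) ln(1 − 4p/3) = −0.75 ln(1 − 0.055556) = −0.75 ln(0.944444)
  = −0.75 × (-0.057159) = 0.042869 substitutions/site.

0.043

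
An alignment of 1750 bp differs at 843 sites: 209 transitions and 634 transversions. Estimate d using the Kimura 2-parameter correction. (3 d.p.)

0.782

P = 209/1750 ≈ 0.119429 and Q = 634/1750 ≈ 0.362286.
Under the Kimura two-parameter model, d = −½ ln(1 − 2P − Q) − ¼ ln(1 − 2Q).
1 − 2P − Q = 0.398856, giving −½ ln(0.398856) = 0.459577.
1 − 2Q = 0.275428, giving −¼ ln(0.275428) = 0.322357.
d = 0.459577 + 0.322357 = 0.781934.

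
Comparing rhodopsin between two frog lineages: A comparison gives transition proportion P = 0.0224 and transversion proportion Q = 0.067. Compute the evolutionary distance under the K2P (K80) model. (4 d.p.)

Under the Kimura two-parameter model, d = −½ ln(1 − 2P − Q) − ¼ ln(1 − 2Q).
1 − 2P − Q = 0.8882, giving −½ ln(0.8882) = 0.059279.
1 − 2Q = 0.866, giving −¼ ln(0.866) = 0.035968.
d = 0.059279 + 0.035968 = 0.095247.

0.0952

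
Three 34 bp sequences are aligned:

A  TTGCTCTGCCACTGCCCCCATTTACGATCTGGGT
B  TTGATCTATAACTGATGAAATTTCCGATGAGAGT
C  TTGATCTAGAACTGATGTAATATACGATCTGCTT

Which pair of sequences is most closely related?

A–B: 13/34 differ, p = 0.382, d = 0.535.
A–C: 12/34 differ, p = 0.353, d = 0.477.
B–C: 8/34 differ, p = 0.235, d = 0.282.
The smallest distance is between B and C.

B and C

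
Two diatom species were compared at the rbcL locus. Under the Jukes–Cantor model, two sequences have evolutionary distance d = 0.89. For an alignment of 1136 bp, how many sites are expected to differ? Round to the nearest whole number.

592

Invert JC69: p = (3/4)(1 − e^(−4d/3)) = 0.75 × (1 − e^(-1.186667)) = 0.75 × (1 − 0.305237) = 0.521072.
Expected differing sites = pL ≈ 0.521072 × 1136 = 591.937792 ≈ 592.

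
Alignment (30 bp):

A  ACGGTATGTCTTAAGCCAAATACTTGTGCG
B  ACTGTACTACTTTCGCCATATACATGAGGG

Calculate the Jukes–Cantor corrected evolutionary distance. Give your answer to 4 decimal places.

The sequences differ at 10 of 30 sites (3, 7, 8, 9, 13, 14, 19, 24, 27, 29), so p = 10/30 ≈ 0.333333.
d = −(3/4) ln(1 − 4p/3) = −0.75 ln(1 − 0.444444) = −0.75 ln(0.555556)
  = −0.75 × (-0.587786) = 0.440840 substitutions/site.

0.4408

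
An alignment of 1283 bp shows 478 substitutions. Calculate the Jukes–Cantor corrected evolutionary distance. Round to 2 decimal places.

0.52

p = 478/1283 ≈ 0.372564.
d = −(3/4) ln(1 − 4p/3) = −0.75 ln(1 − 0.496752) = −0.75 ln(0.503248)
  = −0.75 × (-0.686672) = 0.515004 substitutions/site.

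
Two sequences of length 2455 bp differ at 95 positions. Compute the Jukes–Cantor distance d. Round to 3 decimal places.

p = 95/2455 ≈ 0.038697.
d = −(3/4) ln(1 − 4p/3) = −0.75 ln(1 − 0.051596) = −0.75 ln(0.948404)
  = −0.75 × (-0.052975) = 0.039731 substitutions/site.

0.040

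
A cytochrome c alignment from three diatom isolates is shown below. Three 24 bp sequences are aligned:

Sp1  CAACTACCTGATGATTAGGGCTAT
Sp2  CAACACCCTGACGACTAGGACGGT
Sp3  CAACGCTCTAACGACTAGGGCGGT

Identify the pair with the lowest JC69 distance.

Sp1–Sp2: 7/24 differ, p = 0.292, d = 0.369.
Sp1–Sp3: 8/24 differ, p = 0.333, d = 0.441.
Sp2–Sp3: 4/24 differ, p = 0.167, d = 0.188.
The smallest distance is between Sp2 and Sp3.

Sp2 and Sp3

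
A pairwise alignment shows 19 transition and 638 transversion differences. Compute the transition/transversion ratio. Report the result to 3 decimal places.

R = 19/638 = 0.029780… ≈ 0.030 (to 3 d.p.).

0.030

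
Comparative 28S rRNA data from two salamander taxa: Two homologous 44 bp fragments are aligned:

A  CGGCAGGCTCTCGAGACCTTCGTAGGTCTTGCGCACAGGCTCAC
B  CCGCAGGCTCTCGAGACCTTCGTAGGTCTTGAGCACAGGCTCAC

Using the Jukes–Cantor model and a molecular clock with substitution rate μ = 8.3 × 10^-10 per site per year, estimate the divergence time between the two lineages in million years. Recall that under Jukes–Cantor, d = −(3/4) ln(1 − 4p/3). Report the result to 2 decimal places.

The sequences differ at 2 of 44 sites (2, 32), so p = 2/44 ≈ 0.045455.
d = −(3/4) ln(1 − 4p/3) = −0.75 ln(1 − 0.060607) = −0.75 ln(0.939393)
  = −0.75 × (-0.062521) = 0.046891 substitutions/site.
Under a molecular clock d = 2μt, so t = d/(2μ) = 0.046891 / (2 × 8.3 × 10^-10) = 28.25 million years.

28.25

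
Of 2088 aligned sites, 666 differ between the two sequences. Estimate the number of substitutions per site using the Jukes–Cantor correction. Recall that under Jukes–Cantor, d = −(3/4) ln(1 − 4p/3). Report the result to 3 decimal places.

0.415

p = 666/2088 ≈ 0.318966.
d = −(3/4) ln(1 − 4p/3) = −0.75 ln(1 − 0.425288) = −0.75 ln(0.574712)
  = −0.75 × (-0.553886) = 0.415415 substitutions/site.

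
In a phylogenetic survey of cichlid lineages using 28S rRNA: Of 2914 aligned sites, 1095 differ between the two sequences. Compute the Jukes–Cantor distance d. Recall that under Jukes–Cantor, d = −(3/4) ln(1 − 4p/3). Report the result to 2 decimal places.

p = 1095/2914 ≈ 0.375772.
d = −(3/4) ln(1 − 4p/3) = −0.75 ln(1 − 0.501029) = −0.75 ln(0.498971)
  = −0.75 × (-0.695207) = 0.521405 substitutions/site.

0.52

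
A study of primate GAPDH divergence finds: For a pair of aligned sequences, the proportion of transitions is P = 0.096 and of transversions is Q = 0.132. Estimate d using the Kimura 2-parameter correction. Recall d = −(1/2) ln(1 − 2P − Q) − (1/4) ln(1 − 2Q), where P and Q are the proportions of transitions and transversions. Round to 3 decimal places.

0.272

Under the Kimura two-parameter model, d = −½ ln(1 − 2P − Q) − ¼ ln(1 − 2Q).
1 − 2P − Q = 0.676, giving −½ ln(0.676) = 0.195781.
1 − 2Q = 0.736, giving −¼ ln(0.736) = 0.076631.
d = 0.195781 + 0.076631 = 0.272412.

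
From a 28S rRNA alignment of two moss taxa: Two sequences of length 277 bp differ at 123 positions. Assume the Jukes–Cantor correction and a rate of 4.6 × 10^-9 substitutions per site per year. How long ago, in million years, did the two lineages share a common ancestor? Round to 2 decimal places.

73.09

p = 123/277 ≈ 0.444043.
d = −(3/4) ln(1 − 4p/3) = −0.75 ln(1 − 0.592057) = −0.75 ln(0.407943)
  = −0.75 × (-0.896628) = 0.672471 substitutions/site.
Under a molecular clock d = 2μt, so t = d/(2μ) = 0.672471 / (2 × 4.6 × 10^-9) = 73.09 million years.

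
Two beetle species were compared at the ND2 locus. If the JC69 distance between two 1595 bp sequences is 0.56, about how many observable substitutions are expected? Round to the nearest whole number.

629

Invert JC69: p = (3/4)(1 − e^(−4d/3)) = 0.75 × (1 − e^(-0.746667)) = 0.75 × (1 − 0.473944) = 0.394542.
Expected differing sites = pL ≈ 0.394542 × 1595 = 629.29449 ≈ 629.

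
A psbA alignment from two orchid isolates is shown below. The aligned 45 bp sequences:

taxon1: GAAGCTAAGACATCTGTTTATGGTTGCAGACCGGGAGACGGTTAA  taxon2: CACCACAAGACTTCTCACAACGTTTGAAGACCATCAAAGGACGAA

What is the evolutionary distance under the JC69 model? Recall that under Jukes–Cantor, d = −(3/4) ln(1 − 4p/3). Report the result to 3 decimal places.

0.730

The sequences differ at 21 of 45 sites, so p = 21/45 ≈ 0.466667.
d = −(3/4) ln(1 − 4p/3) = −0.75 ln(1 − 0.622223) = −0.75 ln(0.377777)
  = −0.75 × (-0.973451) = 0.730088 substitutions/site.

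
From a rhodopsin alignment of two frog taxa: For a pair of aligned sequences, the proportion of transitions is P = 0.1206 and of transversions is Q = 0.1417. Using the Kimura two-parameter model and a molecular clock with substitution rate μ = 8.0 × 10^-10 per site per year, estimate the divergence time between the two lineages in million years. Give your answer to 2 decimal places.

Under the Kimura two-parameter model, d = −½ ln(1 − 2P − Q) − ¼ ln(1 − 2Q).
1 − 2P − Q = 0.6171, giving −½ ln(0.6171) = 0.241362.
1 − 2Q = 0.7166, giving −¼ ln(0.7166) = 0.083309.
d = 0.241362 + 0.083309 = 0.324671.
Under a molecular clock d = 2μt, so t = d/(2μ) = 0.324671 / (2 × 8.0 × 10^-10) = 202.92 million years.

202.92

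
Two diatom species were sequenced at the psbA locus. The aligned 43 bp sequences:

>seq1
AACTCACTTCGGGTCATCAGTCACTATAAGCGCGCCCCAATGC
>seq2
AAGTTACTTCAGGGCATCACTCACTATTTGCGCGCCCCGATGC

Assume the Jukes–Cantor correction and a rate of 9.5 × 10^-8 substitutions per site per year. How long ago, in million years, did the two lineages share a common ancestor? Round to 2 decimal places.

The sequences differ at 8 of 43 sites (3, 5, 11, 14, 20, 28, 29, 39), so p = 8/43 ≈ 0.186047.
d = −(3/4) ln(1 − 4p/3) = −0.75 ln(1 − 0.248063) = −0.75 ln(0.751937)
  = −0.75 × (-0.285103) = 0.213827 substitutions/site.
Under a molecular clock d = 2μt, so t = d/(2μ) = 0.213827 / (2 × 9.5 × 10^-8) = 1.13 million years.

1.13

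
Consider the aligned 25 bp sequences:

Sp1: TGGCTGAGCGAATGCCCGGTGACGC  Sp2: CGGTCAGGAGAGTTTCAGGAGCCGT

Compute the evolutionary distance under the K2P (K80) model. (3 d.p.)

Of 25 sites, 8 differences are transitions and 5 are transversions, so P = 8/25 = 0.32 and Q = 5/25 = 0.2.
Under the Kimura two-parameter model, d = −½ ln(1 − 2P − Q) − ¼ ln(1 − 2Q).
1 − 2P − Q = 0.16, giving −½ ln(0.16) = 0.916291.
1 − 2Q = 0.6, giving −¼ ln(0.6) = 0.127706.
d = 0.916291 + 0.127706 = 1.043997.

1.044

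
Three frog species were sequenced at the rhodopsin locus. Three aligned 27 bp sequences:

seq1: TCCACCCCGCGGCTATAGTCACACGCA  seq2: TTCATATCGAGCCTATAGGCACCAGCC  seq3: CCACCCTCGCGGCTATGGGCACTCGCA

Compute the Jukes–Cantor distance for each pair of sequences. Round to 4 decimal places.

d(seq1,seq2) = 0.5107, d(seq1,seq3) = 0.3181, d(seq2,seq3) = 0.6735

seq1–seq2: 10/27 sites differ → p ≈ 0.37037, d = −0.75 ln(1 − 0.493827) = 0.510658 ≈ 0.5107.
seq1–seq3: 7/27 sites differ → p ≈ 0.259259, d = −0.75 ln(1 − 0.345679) = 0.318118 ≈ 0.3181.
seq2–seq3: 12/27 sites differ → p ≈ 0.444444, d = −0.75 ln(1 − 0.592592) = 0.673455 ≈ 0.6735.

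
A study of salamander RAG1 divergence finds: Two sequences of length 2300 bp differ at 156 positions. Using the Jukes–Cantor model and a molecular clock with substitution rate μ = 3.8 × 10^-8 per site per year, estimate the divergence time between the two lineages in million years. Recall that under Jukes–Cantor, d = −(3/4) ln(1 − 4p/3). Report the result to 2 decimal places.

p = 156/2300 ≈ 0.067826.
d = −(3/4) ln(1 − 4p/3) = −0.75 ln(1 − 0.090435) = −0.75 ln(0.909565)
  = −0.75 × (-0.094789) = 0.071092 substitutions/site.
Under a molecular clock d = 2μt, so t = d/(2μ) = 0.071092 / (2 × 3.8 × 10^-8) = 0.94 million years.

0.94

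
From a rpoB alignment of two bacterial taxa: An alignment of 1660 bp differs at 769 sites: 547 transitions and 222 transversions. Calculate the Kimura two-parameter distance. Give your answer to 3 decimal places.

0.865

P = 547/1660 ≈ 0.329518 and Q = 222/1660 ≈ 0.133735.
Under the Kimura two-parameter model, d = −½ ln(1 − 2P − Q) − ¼ ln(1 − 2Q).
1 − 2P − Q = 0.207229, giving −½ ln(0.207229) = 0.786965.
1 − 2Q = 0.73253, giving −¼ ln(0.73253) = 0.077813.
d = 0.786965 + 0.077813 = 0.864778.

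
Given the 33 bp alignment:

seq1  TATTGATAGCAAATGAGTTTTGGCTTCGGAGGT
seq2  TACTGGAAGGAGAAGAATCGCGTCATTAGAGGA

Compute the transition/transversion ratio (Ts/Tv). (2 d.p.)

1.14

Transitions are A↔G and C↔T; transversions are all other mismatches.
Transitions: 8. Transversions: 7.
R = 8/7 = 1.142857… ≈ 1.14 (to 2 d.p.).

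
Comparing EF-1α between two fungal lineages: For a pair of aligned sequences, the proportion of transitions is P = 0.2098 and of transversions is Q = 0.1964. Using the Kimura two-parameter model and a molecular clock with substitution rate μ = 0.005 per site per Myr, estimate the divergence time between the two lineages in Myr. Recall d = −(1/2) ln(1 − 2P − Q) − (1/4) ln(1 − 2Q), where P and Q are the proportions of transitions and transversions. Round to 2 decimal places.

60.33

Under the Kimura two-parameter model, d = −½ ln(1 − 2P − Q) − ¼ ln(1 − 2Q).
1 − 2P − Q = 0.384, giving −½ ln(0.384) = 0.478556.
1 − 2Q = 0.6072, giving −¼ ln(0.6072) = 0.124724.
d = 0.478556 + 0.124724 = 0.603280.
Under a molecular clock d = 2μt, so t = d/(2μ) = 0.603280 / (2 × 0.005) = 60.33 Myr.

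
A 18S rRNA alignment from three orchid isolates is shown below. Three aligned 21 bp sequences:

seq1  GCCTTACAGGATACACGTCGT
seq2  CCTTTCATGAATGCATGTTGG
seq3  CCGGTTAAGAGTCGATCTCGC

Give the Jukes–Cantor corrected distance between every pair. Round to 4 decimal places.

seq1–seq2: 10/21 sites differ → p ≈ 0.47619, d = −0.75 ln(1 − 0.63492) = 0.755729 ≈ 0.7557.
seq1–seq3: 12/21 sites differ → p ≈ 0.571429, d = −0.75 ln(1 − 0.761905) = 1.076314 ≈ 1.0763.
seq2–seq3: 10/21 sites differ → p ≈ 0.47619, d = −0.75 ln(1 − 0.63492) = 0.755729 ≈ 0.7557.

d(seq1,seq2) = 0.7557, d(seq1,seq3) = 1.0763, d(seq2,seq3) = 0.7557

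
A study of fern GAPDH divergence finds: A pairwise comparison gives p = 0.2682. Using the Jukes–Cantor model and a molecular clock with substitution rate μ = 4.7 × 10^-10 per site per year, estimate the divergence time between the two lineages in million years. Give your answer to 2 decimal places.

d = −(3/4) ln(1 − 4p/3) = −0.75 ln(1 − 0.3576) = −0.75 ln(0.6424)
  = −0.75 × (-0.442544) = 0.331908 substitutions/site.
Under a molecular clock d = 2μt, so t = d/(2μ) = 0.331908 / (2 × 4.7 × 10^-10) = 353.09 million years.

353.09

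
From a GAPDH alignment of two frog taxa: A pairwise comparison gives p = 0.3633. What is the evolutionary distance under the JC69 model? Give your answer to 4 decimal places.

0.4968

d = −(3/4) ln(1 − 4p/3) = −0.75 ln(1 − 0.4844) = −0.75 ln(0.5156)
  = −0.75 × (-0.662424) = 0.496818 substitutions/site.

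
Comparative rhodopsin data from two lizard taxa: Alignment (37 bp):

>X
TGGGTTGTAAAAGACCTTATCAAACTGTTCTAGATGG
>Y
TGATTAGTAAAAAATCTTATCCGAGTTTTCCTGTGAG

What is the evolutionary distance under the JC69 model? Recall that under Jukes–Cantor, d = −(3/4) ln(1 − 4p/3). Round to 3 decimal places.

The sequences differ at 14 of 37 sites, so p = 14/37 ≈ 0.378378.
d = −(3/4) ln(1 − 4p/3) = −0.75 ln(1 − 0.504504) = −0.75 ln(0.495496)
  = −0.75 × (-0.702196) = 0.526647 substitutions/site.

0.527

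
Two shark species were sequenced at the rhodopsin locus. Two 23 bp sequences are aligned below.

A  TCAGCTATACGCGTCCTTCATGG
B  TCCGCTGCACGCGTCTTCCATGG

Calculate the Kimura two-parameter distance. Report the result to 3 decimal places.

Of 23 sites, 4 differences are transitions and 1 are transversions, so P = 4/23 ≈ 0.173913 and Q = 1/23 ≈ 0.043478.
Under the Kimura two-parameter model, d = −½ ln(1 − 2P − Q) − ¼ ln(1 − 2Q).
1 − 2P − Q = 0.608696, giving −½ ln(0.608696) = 0.248218.
1 − 2Q = 0.913044, giving −¼ ln(0.913044) = 0.022743.
d = 0.248218 + 0.022743 = 0.270961.

0.271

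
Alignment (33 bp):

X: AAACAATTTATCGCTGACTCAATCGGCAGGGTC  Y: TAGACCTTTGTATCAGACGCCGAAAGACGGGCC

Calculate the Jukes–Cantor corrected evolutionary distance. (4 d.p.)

The sequences differ at 18 of 33 sites, so p = 18/33 ≈ 0.545455.
d = −(3/4) ln(1 − 4p/3) = −0.75 ln(1 − 0.727273) = −0.75 ln(0.272727)
  = −0.75 × (-1.299284) = 0.974463 substitutions/site.

0.9745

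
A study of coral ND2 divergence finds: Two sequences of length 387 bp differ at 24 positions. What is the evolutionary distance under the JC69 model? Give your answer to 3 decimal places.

0.065

p = 24/387 ≈ 0.062016.
d = −(3/4) ln(1 − 4p/3) = −0.75 ln(1 − 0.082688) = −0.75 ln(0.917312)
  = −0.75 × (-0.086308) = 0.064731 substitutions/site.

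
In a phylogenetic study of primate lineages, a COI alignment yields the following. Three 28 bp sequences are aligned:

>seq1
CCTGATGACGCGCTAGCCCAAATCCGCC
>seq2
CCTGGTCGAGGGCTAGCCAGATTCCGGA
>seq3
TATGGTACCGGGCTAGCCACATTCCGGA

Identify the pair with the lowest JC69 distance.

seq2 and seq3

seq1–seq2: 10/28 differ, p = 0.357, d = 0.485.
seq1–seq3: 11/28 differ, p = 0.393, d = 0.556.
seq2–seq3: 6/28 differ, p = 0.214, d = 0.252.
The smallest distance is between seq2 and seq3.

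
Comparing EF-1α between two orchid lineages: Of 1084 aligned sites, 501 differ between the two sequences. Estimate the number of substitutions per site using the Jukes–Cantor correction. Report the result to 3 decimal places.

p = 501/1084 ≈ 0.462177.
d = −(3/4) ln(1 − 4p/3) = −0.75 ln(1 − 0.616236) = −0.75 ln(0.383764)
  = −0.75 × (-0.957727) = 0.718295 substitutions/site.

0.718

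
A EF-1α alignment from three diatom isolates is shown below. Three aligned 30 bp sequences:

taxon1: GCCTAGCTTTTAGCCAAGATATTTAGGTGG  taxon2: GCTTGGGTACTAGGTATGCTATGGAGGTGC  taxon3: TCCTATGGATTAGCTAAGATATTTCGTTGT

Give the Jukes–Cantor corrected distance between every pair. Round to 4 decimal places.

taxon1–taxon2: 12/30 sites differ → p = 0.4, d = −0.75 ln(1 − 0.533333) = 0.571605 ≈ 0.5716.
taxon1–taxon3: 9/30 sites differ → p = 0.3, d = −0.75 ln(1 − 0.4) = 0.383119 ≈ 0.3831.
taxon2–taxon3: 14/30 sites differ → p ≈ 0.466667, d = −0.75 ln(1 − 0.622223) = 0.730088 ≈ 0.7301.

d(taxon1,taxon2) = 0.5716, d(taxon1,taxon3) = 0.3831, d(taxon2,taxon3) = 0.7301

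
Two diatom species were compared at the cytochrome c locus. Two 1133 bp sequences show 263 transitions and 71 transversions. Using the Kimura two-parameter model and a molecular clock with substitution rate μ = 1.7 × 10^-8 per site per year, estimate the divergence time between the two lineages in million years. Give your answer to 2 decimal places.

P = 263/1133 ≈ 0.232127 and Q = 71/1133 ≈ 0.062665.
Under the Kimura two-parameter model, d = −½ ln(1 − 2P − Q) − ¼ ln(1 − 2Q).
1 − 2P − Q = 0.473081, giving −½ ln(0.473081) = 0.374244.
1 − 2Q = 0.87467, giving −¼ ln(0.87467) = 0.033477.
d = 0.374244 + 0.033477 = 0.407721.
Under a molecular clock d = 2μt, so t = d/(2μ) = 0.407721 / (2 × 1.7 × 10^-8) = 11.99 million years.

11.99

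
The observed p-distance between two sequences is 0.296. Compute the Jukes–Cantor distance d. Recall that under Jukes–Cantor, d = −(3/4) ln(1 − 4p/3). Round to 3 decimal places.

d = −(3/4) ln(1 − 4p/3) = −0.75 ln(1 − 0.394667) = −0.75 ln(0.605333)
  = −0.75 × (-0.501977) = 0.376483 substitutions/site.

0.376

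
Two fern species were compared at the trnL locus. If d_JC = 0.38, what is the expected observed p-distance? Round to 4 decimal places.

0.2981

p = (3/4)(1 − e^(−4d/3)) = 0.75 × (1 − e^(-0.506667)) = 0.75 × (1 − 0.602500) = 0.298125.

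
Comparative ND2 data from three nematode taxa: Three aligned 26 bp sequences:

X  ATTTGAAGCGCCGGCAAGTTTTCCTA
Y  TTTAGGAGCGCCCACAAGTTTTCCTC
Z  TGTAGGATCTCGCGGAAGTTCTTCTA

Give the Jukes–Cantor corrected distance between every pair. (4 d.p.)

X–Y: 6/26 sites differ → p ≈ 0.230769, d = −0.75 ln(1 − 0.307692) = 0.275793 ≈ 0.2758.
X–Z: 11/26 sites differ → p ≈ 0.423077, d = −0.75 ln(1 − 0.564103) = 0.622762 ≈ 0.6228.
Y–Z: 9/26 sites differ → p ≈ 0.346154, d = −0.75 ln(1 − 0.461539) = 0.464280 ≈ 0.4643.

d(X,Y) = 0.2758, d(X,Z) = 0.6228, d(Y,Z) = 0.4643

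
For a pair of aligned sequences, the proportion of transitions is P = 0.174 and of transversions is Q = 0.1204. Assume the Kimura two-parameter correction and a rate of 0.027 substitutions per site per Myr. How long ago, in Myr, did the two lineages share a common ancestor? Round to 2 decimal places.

7.13

Under the Kimura two-parameter model, d = −½ ln(1 − 2P − Q) − ¼ ln(1 − 2Q).
1 − 2P − Q = 0.5316, giving −½ ln(0.5316) = 0.315932.
1 − 2Q = 0.7592, giving −¼ ln(0.7592) = 0.068873.
d = 0.315932 + 0.068873 = 0.384805.
Under a molecular clock d = 2μt, so t = d/(2μ) = 0.384805 / (2 × 0.027) = 7.13 Myr.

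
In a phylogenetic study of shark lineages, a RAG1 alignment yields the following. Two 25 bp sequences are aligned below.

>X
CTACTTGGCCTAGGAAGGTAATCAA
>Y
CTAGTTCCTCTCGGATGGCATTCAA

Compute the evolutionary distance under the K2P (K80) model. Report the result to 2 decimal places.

0.42

Of 25 sites, 2 differences are transitions and 6 are transversions, so P = 2/25 = 0.08 and Q = 6/25 = 0.24.
Under the Kimura two-parameter model, d = −½ ln(1 − 2P − Q) − ¼ ln(1 − 2Q).
1 − 2P − Q = 0.6, giving −½ ln(0.6) = 0.255413.
1 − 2Q = 0.52, giving −¼ ln(0.52) = 0.163482.
d = 0.255413 + 0.163482 = 0.418895.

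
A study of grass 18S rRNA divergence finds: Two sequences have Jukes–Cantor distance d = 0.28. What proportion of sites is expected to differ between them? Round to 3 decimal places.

0.234

p = (3/4)(1 − e^(−4d/3)) = 0.75 × (1 − e^(-0.373333)) = 0.75 × (1 − 0.688436) = 0.233673.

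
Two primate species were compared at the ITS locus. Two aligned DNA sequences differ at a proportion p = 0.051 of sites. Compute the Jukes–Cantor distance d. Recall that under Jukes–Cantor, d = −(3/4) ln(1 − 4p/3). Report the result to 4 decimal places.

d = −(3/4) ln(1 − 4p/3) = −0.75 ln(1 − 0.068) = −0.75 ln(0.932)
  = −0.75 × (-0.070422) = 0.052817 substitutions/site.

0.0528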